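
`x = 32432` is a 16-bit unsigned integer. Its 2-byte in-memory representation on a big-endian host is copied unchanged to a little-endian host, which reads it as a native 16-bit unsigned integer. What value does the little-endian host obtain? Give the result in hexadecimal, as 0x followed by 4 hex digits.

0xB07E

32432 in 16-bit hexadecimal is 0x7EB0.
Stored big-endian, the bytes at ascending addresses are 7E B0.
Read back as little-endian, the first byte is least significant, giving 0xB07E.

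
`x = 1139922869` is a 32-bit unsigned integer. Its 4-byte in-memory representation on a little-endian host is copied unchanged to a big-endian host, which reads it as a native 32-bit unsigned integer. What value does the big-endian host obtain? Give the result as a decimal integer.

1139922869 in 32-bit hexadecimal is 0x43F1D7B5.
Stored little-endian, the bytes at ascending addresses are B5 D7 F1 43.
Read back as big-endian, the last byte is least significant, giving 0xB5D7F143.
0xB5D7F143 = 3050828099.

3050828099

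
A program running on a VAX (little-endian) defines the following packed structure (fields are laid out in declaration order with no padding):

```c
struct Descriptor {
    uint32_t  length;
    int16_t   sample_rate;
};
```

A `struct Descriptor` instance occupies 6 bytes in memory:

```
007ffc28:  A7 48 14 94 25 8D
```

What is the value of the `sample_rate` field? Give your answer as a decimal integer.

`sample_rate` follows `length` (4 bytes), so it starts at byte offset 4 and occupies 2 bytes.
Bytes at offsets 4..5: 25 8D.
Little-endian stores the least-significant byte at the lowest address.
Reassemble most-significant byte first: 8D 25 → 0x8D25.
Top bit is set, so as a signed 16-bit value this is 0x8D25 − 2^16 = -29403.

-29403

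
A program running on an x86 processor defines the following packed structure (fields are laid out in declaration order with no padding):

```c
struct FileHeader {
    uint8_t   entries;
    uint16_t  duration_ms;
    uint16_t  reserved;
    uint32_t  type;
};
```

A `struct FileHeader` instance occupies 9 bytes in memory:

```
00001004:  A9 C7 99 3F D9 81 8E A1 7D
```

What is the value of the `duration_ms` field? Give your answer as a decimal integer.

`duration_ms` follows `entries` (1 byte), so it starts at byte offset 1 and occupies 2 bytes.
Bytes at offsets 1..2: C7 99.
Little-endian: lowest address holds the least-significant byte.
Reassemble most-significant byte first: 99 C7 → 0x99C7.
0x99C7 = 39367.

39367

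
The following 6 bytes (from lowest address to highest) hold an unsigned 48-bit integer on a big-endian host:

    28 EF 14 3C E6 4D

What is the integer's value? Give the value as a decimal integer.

In big-endian order the high byte comes first in memory.
The bytes are already most-significant first: 0x28EF143CE64D.
0x28EF143CE64D = 45007301830221.

45007301830221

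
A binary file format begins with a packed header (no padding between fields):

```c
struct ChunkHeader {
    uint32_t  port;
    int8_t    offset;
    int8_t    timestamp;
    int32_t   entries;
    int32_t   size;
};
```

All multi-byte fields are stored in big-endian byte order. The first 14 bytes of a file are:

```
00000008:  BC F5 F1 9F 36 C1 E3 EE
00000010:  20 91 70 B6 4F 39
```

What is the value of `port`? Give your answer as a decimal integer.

`port` is the first field, at byte offset 0, occupying 4 bytes.
Bytes at offsets 0..3: BC F5 F1 9F.
In big-endian order the high byte comes first in memory.
The bytes are already most-significant first: 0xBCF5F19F.
0xBCF5F19F = 3170234783.

3170234783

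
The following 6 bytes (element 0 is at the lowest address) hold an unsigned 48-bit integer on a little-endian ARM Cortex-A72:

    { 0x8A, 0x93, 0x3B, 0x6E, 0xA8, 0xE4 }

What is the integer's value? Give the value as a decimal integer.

251412055036810

Little-endian stores the least-significant byte at the lowest address.
Reassemble most-significant byte first: E4 A8 6E 3B 93 8A → 0xE4A86E3B938A.
0xE4A86E3B938A = 251412055036810.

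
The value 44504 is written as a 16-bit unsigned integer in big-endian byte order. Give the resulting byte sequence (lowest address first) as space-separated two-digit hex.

44504 in hexadecimal, padded to 16 bits, is 0xADD8.
Split into bytes (most-significant first): AD D8.
Big-endian stores the most-significant byte at the lowest address.
So the memory order matches the most-significant-first order: AD D8.

AD D8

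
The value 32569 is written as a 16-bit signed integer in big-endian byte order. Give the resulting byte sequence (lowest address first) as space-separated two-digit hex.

32569 in hexadecimal, padded to 16 bits, is 0x7F39.
Split into bytes (most-significant first): 7F 39.
In big-endian order the high byte comes first in memory.
So the memory order matches the most-significant-first order: 7F 39.

7F 39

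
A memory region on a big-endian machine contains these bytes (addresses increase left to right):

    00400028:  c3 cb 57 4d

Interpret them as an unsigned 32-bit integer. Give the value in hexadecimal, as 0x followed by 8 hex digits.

0xC3CB574D

In big-endian order the high byte comes first in memory.
The bytes are already most-significant first: 0xC3CB574D.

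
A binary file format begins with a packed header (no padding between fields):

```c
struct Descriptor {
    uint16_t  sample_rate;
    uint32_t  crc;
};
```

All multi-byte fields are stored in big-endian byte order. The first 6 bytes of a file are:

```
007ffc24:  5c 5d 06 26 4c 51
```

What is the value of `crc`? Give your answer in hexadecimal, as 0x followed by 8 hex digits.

0x06264C51

`crc` follows `sample_rate` (2 bytes), so it starts at byte offset 2 and occupies 4 bytes.
Bytes at offsets 2..5: 06 26 4C 51.
In big-endian order the high byte comes first in memory.
The bytes are already most-significant first: 0x06264C51.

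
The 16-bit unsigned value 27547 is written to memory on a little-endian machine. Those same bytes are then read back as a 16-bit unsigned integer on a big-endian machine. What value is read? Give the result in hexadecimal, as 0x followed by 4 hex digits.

0x9B6B

27547 in 16-bit hexadecimal is 0x6B9B.
Stored little-endian, the bytes at ascending addresses are 9B 6B.
Read back as big-endian, the last byte is least significant, giving 0x9B6B.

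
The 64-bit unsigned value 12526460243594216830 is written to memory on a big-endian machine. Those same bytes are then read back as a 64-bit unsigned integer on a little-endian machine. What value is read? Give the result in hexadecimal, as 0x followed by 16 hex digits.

12526460243594216830 in 64-bit hexadecimal is 0xADD6ED39387C857E.
Stored big-endian, the bytes at ascending addresses are AD D6 ED 39 38 7C 85 7E.
Read back as little-endian, the first byte is least significant, giving 0x7E857C3839EDD6AD.

0x7E857C3839EDD6AD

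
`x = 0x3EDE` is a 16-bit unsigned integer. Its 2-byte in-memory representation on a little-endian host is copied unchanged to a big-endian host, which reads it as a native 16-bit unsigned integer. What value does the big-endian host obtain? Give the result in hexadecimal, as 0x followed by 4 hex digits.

0xDE3E

Stored little-endian, the bytes at ascending addresses are DE 3E.
Read back as big-endian, the last byte is least significant, giving 0xDE3E.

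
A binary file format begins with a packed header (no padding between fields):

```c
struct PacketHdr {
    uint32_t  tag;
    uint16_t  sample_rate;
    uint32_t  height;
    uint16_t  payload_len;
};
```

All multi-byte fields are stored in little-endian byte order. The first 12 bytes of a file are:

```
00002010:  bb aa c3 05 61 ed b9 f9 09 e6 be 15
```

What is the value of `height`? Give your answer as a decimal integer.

3859413433

`height` follows `tag` (4 B), `sample_rate` (2 B), so it starts at offset 4 + 2 = 6 and occupies 4 bytes.
Bytes at offsets 6..9: B9 F9 09 E6.
Little-endian: lowest address holds the least-significant byte.
Reassemble most-significant byte first: E6 09 F9 B9 → 0xE609F9B9.
0xE609F9B9 = 3859413433.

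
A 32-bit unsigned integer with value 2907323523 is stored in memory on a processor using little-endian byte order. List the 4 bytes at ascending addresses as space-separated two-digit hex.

2907323523 in hexadecimal, padded to 32 bits, is 0xAD4A3C83.
Split into bytes (most-significant first): AD 4A 3C 83.
In little-endian order the low byte comes first in memory.
So at ascending addresses the bytes are 83 3C 4A AD.

83 3C 4A AD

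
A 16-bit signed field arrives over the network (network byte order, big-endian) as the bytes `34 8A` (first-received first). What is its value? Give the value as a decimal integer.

Big-endian stores the most-significant byte at the lowest address.
The bytes are already most-significant first: 0x348A.
0x348A = 13450.

13450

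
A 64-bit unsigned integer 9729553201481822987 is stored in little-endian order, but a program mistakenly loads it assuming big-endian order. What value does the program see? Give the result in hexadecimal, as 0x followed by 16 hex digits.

9729553201481822987 in 64-bit hexadecimal is 0x870651165D96B30B.
Stored little-endian, the bytes at ascending addresses are 0B B3 96 5D 16 51 06 87.
Read back as big-endian, the last byte is least significant, giving 0x0BB3965D16510687.

0x0BB3965D16510687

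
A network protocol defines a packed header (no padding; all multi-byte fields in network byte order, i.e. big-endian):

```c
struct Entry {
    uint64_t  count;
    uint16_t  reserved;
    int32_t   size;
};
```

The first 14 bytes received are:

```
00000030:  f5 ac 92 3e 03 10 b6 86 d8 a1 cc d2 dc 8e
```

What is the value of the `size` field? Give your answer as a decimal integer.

-858596210

`size` follows `count` (8 B), `reserved` (2 B), so it starts at offset 8 + 2 = 10 and occupies 4 bytes.
Bytes at offsets 10..13: CC D2 DC 8E.
In big-endian order the high byte comes first in memory.
The bytes are already most-significant first: 0xCCD2DC8E.
Top bit is set, so as a signed 32-bit value this is 0xCCD2DC8E − 2^32 = -858596210.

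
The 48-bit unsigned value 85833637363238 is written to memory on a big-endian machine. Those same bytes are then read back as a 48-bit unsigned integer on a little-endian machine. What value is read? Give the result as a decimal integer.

42874354995278

85833637363238 in 48-bit hexadecimal is 0x4E10B376FE26.
Stored big-endian, the bytes at ascending addresses are 4E 10 B3 76 FE 26.
Read back as little-endian, the first byte is least significant, giving 0x26FE76B3104E.
0x26FE76B3104E = 42874354995278.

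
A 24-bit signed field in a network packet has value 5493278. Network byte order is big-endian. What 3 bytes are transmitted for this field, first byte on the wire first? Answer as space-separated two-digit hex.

5493278 in hexadecimal, padded to 24 bits, is 0x53D21E.
Split into bytes (most-significant first): 53 D2 1E.
Big-endian stores the most-significant byte at the lowest address.
So the memory order matches the most-significant-first order: 53 D2 1E.

53 D2 1E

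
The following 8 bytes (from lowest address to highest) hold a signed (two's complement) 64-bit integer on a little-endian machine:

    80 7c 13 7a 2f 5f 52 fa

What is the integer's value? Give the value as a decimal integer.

-409159958621094784

Little-endian: lowest address holds the least-significant byte.
Reassemble most-significant byte first: FA 52 5F 2F 7A 13 7C 80 → 0xFA525F2F7A137C80.
Top bit is set, so as a signed 64-bit value this is 0xFA525F2F7A137C80 − 2^64 = -409159958621094784.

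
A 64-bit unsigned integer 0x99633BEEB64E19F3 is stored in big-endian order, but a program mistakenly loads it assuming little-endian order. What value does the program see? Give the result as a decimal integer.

Stored big-endian, the bytes at ascending addresses are 99 63 3B EE B6 4E 19 F3.
Read back as little-endian, the first byte is least significant, giving 0xF3194EB6EE3B6399.
0xF3194EB6EE3B6399 = 17517118773222138777.

17517118773222138777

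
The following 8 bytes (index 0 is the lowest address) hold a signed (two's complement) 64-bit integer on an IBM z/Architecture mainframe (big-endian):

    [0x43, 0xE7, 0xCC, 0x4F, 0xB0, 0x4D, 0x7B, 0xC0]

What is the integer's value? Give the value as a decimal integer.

Big-endian stores the most-significant byte at the lowest address.
The bytes are already most-significant first: 0x43E7CC4FB04D7BC0.
0x43E7CC4FB04D7BC0 = 4893104162793683904.

4893104162793683904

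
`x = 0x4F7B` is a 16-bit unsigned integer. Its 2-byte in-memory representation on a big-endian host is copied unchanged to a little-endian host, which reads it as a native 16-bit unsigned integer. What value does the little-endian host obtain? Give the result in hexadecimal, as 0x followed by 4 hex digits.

0x7B4F

Stored big-endian, the bytes at ascending addresses are 4F 7B.
Read back as little-endian, the first byte is least significant, giving 0x7B4F.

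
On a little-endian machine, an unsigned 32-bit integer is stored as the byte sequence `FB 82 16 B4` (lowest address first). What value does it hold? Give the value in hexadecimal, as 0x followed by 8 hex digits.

Little-endian: lowest address holds the least-significant byte.
Reassemble most-significant byte first: B4 16 82 FB → 0xB41682FB.

0xB41682FB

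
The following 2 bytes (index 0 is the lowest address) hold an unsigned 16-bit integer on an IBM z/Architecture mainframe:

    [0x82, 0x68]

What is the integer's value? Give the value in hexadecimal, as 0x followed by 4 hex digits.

0x8268

In big-endian order the high byte comes first in memory.
The bytes are already most-significant first: 0x8268.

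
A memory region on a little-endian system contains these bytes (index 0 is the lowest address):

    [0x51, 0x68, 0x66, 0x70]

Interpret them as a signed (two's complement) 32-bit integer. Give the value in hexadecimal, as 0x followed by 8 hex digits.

In little-endian order the low byte comes first in memory.
Reassemble most-significant byte first: 70 66 68 51 → 0x70666851.

0x70666851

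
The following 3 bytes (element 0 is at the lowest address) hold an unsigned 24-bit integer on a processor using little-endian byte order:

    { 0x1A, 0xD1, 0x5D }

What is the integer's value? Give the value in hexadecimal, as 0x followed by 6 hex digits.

Little-endian stores the least-significant byte at the lowest address.
Reassemble most-significant byte first: 5D D1 1A → 0x5DD11A.

0x5DD11A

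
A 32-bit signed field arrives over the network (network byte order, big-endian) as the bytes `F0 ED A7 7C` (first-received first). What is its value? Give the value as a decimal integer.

-252860548

Big-endian stores the most-significant byte at the lowest address.
The bytes are already most-significant first: 0xF0EDA77C.
Top bit is set, so as a signed 32-bit value this is 0xF0EDA77C − 2^32 = -252860548.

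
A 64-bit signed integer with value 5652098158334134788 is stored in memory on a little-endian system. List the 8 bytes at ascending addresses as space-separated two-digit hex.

5652098158334134788 in hexadecimal, padded to 64 bits, is 0x4E70495433254A04.
Split into bytes (most-significant first): 4E 70 49 54 33 25 4A 04.
In little-endian order the low byte comes first in memory.
So at ascending addresses the bytes are 04 4A 25 33 54 49 70 4E.

04 4A 25 33 54 49 70 4E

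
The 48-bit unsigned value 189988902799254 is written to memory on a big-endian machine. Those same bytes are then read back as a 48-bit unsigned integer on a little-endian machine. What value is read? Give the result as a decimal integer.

164957081422764

189988902799254 in 48-bit hexadecimal is 0xACCB3D100796.
Stored big-endian, the bytes at ascending addresses are AC CB 3D 10 07 96.
Read back as little-endian, the first byte is least significant, giving 0x9607103DCBAC.
0x9607103DCBAC = 164957081422764.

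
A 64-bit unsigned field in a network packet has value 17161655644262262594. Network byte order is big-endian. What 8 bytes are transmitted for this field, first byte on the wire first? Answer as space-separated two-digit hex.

17161655644262262594 in hexadecimal, padded to 64 bits, is 0xEE2A72E1D1D46742.
Split into bytes (most-significant first): EE 2A 72 E1 D1 D4 67 42.
Big-endian stores the most-significant byte at the lowest address.
So the memory order matches the most-significant-first order: EE 2A 72 E1 D1 D4 67 42.

EE 2A 72 E1 D1 D4 67 42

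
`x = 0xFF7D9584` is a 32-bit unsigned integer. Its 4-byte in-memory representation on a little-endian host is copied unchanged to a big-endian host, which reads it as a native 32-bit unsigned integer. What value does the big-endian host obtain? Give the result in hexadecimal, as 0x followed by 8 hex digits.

0x84957DFF

Stored little-endian, the bytes at ascending addresses are 84 95 7D FF.
Read back as big-endian, the last byte is least significant, giving 0x84957DFF.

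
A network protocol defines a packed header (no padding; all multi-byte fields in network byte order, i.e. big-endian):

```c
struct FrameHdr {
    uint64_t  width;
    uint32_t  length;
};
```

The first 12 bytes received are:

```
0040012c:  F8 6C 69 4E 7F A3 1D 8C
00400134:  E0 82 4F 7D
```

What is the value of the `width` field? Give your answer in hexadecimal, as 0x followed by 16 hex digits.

`width` is the first field, at byte offset 0, occupying 8 bytes.
Bytes at offsets 0..7: F8 6C 69 4E 7F A3 1D 8C.
Big-endian stores the most-significant byte at the lowest address.
The bytes are already most-significant first: 0xF86C694E7FA31D8C.

0xF86C694E7FA31D8C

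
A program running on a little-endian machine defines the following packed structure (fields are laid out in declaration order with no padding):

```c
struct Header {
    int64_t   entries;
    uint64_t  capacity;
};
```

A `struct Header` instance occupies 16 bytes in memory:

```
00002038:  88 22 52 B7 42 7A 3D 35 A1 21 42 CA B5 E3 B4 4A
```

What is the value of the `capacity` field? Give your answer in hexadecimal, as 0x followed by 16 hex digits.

`capacity` follows `entries` (8 bytes), so it starts at byte offset 8 and occupies 8 bytes.
Bytes at offsets 8..15: A1 21 42 CA B5 E3 B4 4A.
In little-endian order the low byte comes first in memory.
Reassemble most-significant byte first: 4A B4 E3 B5 CA 42 21 A1 → 0x4AB4E3B5CA4221A1.

0x4AB4E3B5CA4221A1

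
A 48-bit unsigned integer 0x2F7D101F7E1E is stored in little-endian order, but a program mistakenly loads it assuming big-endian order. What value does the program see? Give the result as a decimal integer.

33527035886895

Stored little-endian, the bytes at ascending addresses are 1E 7E 1F 10 7D 2F.
Read back as big-endian, the last byte is least significant, giving 0x1E7E1F107D2F.
0x1E7E1F107D2F = 33527035886895.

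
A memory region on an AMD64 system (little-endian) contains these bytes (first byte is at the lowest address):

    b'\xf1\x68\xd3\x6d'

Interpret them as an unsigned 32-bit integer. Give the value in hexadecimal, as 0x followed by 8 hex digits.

Little-endian stores the least-significant byte at the lowest address.
Reassemble most-significant byte first: 6D D3 68 F1 → 0x6DD368F1.

0x6DD368F1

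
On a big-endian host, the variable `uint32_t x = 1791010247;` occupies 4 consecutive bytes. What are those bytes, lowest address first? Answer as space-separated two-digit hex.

1791010247 in hexadecimal, padded to 32 bits, is 0x6AC0A5C7.
Split into bytes (most-significant first): 6A C0 A5 C7.
In big-endian order the high byte comes first in memory.
So the memory order matches the most-significant-first order: 6A C0 A5 C7.

6A C0 A5 C7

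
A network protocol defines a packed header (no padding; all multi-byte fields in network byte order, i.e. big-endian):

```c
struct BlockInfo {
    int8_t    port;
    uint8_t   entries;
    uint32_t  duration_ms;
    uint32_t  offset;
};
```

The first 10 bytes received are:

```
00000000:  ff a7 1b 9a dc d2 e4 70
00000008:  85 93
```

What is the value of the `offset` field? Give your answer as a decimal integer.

3832579475

`offset` follows `port` (1 B), `entries` (1 B), `duration_ms` (4 B), so it starts at offset 1 + 1 + 4 = 6 and occupies 4 bytes.
Bytes at offsets 6..9: E4 70 85 93.
Big-endian stores the most-significant byte at the lowest address.
The bytes are already most-significant first: 0xE4708593.
0xE4708593 = 3832579475.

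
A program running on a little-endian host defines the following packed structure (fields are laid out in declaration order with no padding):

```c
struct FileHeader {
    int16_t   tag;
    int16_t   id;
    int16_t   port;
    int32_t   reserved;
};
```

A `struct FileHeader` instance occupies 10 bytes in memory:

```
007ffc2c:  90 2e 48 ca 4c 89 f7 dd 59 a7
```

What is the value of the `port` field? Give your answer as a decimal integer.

-30388

`port` follows `tag` (2 B), `id` (2 B), so it starts at offset 2 + 2 = 4 and occupies 2 bytes.
Bytes at offsets 4..5: 4C 89.
Little-endian: lowest address holds the least-significant byte.
Reassemble most-significant byte first: 89 4C → 0x894C.
Top bit is set, so as a signed 16-bit value this is 0x894C − 2^16 = -30388.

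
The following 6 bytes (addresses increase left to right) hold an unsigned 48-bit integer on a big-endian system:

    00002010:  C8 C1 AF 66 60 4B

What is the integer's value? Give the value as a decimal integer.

220734196965451

Big-endian: lowest address holds the most-significant byte.
The bytes are already most-significant first: 0xC8C1AF66604B.
0xC8C1AF66604B = 220734196965451.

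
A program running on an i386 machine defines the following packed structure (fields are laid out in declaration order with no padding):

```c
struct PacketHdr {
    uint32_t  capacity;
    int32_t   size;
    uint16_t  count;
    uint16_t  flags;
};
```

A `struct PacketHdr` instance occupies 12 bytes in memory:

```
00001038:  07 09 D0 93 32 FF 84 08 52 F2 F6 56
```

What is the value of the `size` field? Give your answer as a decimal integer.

142933810

`size` follows `capacity` (4 bytes), so it starts at byte offset 4 and occupies 4 bytes.
Bytes at offsets 4..7: 32 FF 84 08.
Little-endian: lowest address holds the least-significant byte.
Reassemble most-significant byte first: 08 84 FF 32 → 0x0884FF32.
0x0884FF32 = 142933810.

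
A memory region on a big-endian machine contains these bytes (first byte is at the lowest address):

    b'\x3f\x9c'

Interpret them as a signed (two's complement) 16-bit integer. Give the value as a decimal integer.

16284

Big-endian stores the most-significant byte at the lowest address.
The bytes are already most-significant first: 0x3F9C.
0x3F9C = 16284.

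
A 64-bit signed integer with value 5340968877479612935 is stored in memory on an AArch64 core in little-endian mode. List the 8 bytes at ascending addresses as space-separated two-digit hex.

07 D2 96 7A E5 EE 1E 4A

5340968877479612935 in hexadecimal, padded to 64 bits, is 0x4A1EEEE57A96D207.
Split into bytes (most-significant first): 4A 1E EE E5 7A 96 D2 07.
Little-endian: lowest address holds the least-significant byte.
So at ascending addresses the bytes are 07 D2 96 7A E5 EE 1E 4A.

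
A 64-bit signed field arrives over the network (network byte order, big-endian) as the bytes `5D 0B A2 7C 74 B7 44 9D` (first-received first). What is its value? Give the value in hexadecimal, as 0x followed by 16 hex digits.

In big-endian order the high byte comes first in memory.
The bytes are already most-significant first: 0x5D0BA27C74B7449D.

0x5D0BA27C74B7449D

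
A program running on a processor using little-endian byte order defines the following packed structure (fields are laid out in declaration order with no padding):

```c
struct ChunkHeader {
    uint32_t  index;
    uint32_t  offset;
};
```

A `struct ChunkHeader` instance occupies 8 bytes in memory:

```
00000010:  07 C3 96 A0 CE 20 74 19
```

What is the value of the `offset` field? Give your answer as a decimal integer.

`offset` follows `index` (4 bytes), so it starts at byte offset 4 and occupies 4 bytes.
Bytes at offsets 4..7: CE 20 74 19.
Little-endian: lowest address holds the least-significant byte.
Reassemble most-significant byte first: 19 74 20 CE → 0x197420CE.
0x197420CE = 427040974.

427040974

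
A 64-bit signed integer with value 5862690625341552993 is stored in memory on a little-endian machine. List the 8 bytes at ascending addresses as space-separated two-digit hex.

5862690625341552993 in hexadecimal, padded to 64 bits, is 0x515C760FD77EF961.
Split into bytes (most-significant first): 51 5C 76 0F D7 7E F9 61.
In little-endian order the low byte comes first in memory.
So at ascending addresses the bytes are 61 F9 7E D7 0F 76 5C 51.

61 F9 7E D7 0F 76 5C 51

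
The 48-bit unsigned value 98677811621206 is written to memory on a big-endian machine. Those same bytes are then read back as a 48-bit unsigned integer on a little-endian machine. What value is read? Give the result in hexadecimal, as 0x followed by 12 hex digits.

0x56ADE837BF59

98677811621206 in 48-bit hexadecimal is 0x59BF37E8AD56.
Stored big-endian, the bytes at ascending addresses are 59 BF 37 E8 AD 56.
Read back as little-endian, the first byte is least significant, giving 0x56ADE837BF59.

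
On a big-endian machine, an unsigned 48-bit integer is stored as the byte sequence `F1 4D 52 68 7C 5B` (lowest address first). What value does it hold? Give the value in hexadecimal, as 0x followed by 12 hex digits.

0xF14D52687C5B

Big-endian: lowest address holds the most-significant byte.
The bytes are already most-significant first: 0xF14D52687C5B.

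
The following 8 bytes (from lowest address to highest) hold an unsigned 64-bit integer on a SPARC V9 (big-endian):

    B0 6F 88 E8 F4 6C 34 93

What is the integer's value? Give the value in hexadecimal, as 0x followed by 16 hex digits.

Big-endian stores the most-significant byte at the lowest address.
The bytes are already most-significant first: 0xB06F88E8F46C3493.

0xB06F88E8F46C3493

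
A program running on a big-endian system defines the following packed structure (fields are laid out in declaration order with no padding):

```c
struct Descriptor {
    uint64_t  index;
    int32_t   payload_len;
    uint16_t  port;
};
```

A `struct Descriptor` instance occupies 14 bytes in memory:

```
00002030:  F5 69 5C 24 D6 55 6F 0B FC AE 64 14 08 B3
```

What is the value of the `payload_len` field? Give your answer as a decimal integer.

-55679980

`payload_len` follows `index` (8 bytes), so it starts at byte offset 8 and occupies 4 bytes.
Bytes at offsets 8..11: FC AE 64 14.
Big-endian stores the most-significant byte at the lowest address.
The bytes are already most-significant first: 0xFCAE6414.
Top bit is set, so as a signed 32-bit value this is 0xFCAE6414 − 2^32 = -55679980.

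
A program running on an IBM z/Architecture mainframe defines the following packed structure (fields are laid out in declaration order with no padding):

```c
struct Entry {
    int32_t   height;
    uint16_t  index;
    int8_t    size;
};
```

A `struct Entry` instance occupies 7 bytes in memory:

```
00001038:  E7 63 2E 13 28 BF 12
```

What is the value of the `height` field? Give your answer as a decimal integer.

`height` is the first field, at byte offset 0, occupying 4 bytes.
Bytes at offsets 0..3: E7 63 2E 13.
Big-endian stores the most-significant byte at the lowest address.
The bytes are already most-significant first: 0xE7632E13.
Top bit is set, so as a signed 32-bit value this is 0xE7632E13 − 2^32 = -412930541.

-412930541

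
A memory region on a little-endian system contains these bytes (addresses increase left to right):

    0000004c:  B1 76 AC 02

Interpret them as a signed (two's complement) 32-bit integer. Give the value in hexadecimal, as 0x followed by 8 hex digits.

0x02AC76B1

Little-endian stores the least-significant byte at the lowest address.
Reassemble most-significant byte first: 02 AC 76 B1 → 0x02AC76B1.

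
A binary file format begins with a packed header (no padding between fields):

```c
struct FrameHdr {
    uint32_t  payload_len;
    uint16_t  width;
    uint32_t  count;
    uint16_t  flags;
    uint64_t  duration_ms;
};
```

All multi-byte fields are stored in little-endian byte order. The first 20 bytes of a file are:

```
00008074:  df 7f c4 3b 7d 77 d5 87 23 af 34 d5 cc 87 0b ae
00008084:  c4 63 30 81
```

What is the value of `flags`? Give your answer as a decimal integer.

`flags` follows `payload_len` (4 B), `width` (2 B), `count` (4 B), so it starts at offset 4 + 2 + 4 = 10 and occupies 2 bytes.
Bytes at offsets 10..11: 34 D5.
In little-endian order the low byte comes first in memory.
Reassemble most-significant byte first: D5 34 → 0xD534.
0xD534 = 54580.

54580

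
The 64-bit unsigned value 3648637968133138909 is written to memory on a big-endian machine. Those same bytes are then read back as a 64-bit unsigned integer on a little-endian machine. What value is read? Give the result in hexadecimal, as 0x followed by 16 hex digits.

0xDD299494E690A232

3648637968133138909 in 64-bit hexadecimal is 0x32A290E6949429DD.
Stored big-endian, the bytes at ascending addresses are 32 A2 90 E6 94 94 29 DD.
Read back as little-endian, the first byte is least significant, giving 0xDD299494E690A232.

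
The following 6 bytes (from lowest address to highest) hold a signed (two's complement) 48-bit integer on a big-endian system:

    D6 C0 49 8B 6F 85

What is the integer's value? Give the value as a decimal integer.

-45353620770939

In big-endian order the high byte comes first in memory.
The bytes are already most-significant first: 0xD6C0498B6F85.
Top bit is set, so as a signed 48-bit value this is 0xD6C0498B6F85 − 2^48 = -45353620770939.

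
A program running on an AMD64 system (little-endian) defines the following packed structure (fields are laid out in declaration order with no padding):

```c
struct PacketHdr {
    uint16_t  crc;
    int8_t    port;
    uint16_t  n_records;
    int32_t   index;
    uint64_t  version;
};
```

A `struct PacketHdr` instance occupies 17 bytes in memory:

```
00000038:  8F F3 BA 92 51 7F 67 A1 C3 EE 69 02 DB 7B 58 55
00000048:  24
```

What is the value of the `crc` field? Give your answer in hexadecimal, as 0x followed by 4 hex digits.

`crc` is the first field, at byte offset 0, occupying 2 bytes.
Bytes at offsets 0..1: 8F F3.
In little-endian order the low byte comes first in memory.
Reassemble most-significant byte first: F3 8F → 0xF38F.

0xF38F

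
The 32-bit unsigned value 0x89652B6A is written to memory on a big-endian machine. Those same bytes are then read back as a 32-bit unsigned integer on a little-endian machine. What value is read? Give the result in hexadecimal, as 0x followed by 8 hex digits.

Stored big-endian, the bytes at ascending addresses are 89 65 2B 6A.
Read back as little-endian, the first byte is least significant, giving 0x6A2B6589.

0x6A2B6589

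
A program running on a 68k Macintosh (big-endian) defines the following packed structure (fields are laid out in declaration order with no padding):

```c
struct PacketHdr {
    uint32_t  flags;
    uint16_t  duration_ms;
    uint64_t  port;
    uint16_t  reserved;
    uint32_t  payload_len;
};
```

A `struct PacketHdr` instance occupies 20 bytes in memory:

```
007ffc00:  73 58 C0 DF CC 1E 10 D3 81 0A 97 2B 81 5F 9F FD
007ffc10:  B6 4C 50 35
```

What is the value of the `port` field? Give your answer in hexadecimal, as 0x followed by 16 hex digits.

`port` follows `flags` (4 B), `duration_ms` (2 B), so it starts at offset 4 + 2 = 6 and occupies 8 bytes.
Bytes at offsets 6..13: 10 D3 81 0A 97 2B 81 5F.
Big-endian stores the most-significant byte at the lowest address.
The bytes are already most-significant first: 0x10D3810A972B815F.

0x10D3810A972B815F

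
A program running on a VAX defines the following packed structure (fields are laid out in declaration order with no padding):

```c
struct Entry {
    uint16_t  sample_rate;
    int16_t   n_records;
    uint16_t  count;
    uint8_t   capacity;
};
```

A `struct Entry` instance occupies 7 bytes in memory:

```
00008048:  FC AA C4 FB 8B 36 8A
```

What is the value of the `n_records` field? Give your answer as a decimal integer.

`n_records` follows `sample_rate` (2 bytes), so it starts at byte offset 2 and occupies 2 bytes.
Bytes at offsets 2..3: C4 FB.
In little-endian order the low byte comes first in memory.
Reassemble most-significant byte first: FB C4 → 0xFBC4.
Top bit is set, so as a signed 16-bit value this is 0xFBC4 − 2^16 = -1084.

-1084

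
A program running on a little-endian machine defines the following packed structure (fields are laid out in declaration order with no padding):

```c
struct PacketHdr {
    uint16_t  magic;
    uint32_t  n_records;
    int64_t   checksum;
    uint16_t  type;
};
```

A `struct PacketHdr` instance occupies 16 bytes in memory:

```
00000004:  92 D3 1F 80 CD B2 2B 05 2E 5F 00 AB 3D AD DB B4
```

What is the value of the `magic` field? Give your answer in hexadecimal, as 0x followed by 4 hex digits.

0xD392

`magic` is the first field, at byte offset 0, occupying 2 bytes.
Bytes at offsets 0..1: 92 D3.
Little-endian stores the least-significant byte at the lowest address.
Reassemble most-significant byte first: D3 92 → 0xD392.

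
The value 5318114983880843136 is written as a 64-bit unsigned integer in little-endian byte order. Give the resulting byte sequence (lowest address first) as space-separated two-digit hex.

80 5F E6 B8 66 BD CD 49

5318114983880843136 in hexadecimal, padded to 64 bits, is 0x49CDBD66B8E65F80.
Split into bytes (most-significant first): 49 CD BD 66 B8 E6 5F 80.
In little-endian order the low byte comes first in memory.
So at ascending addresses the bytes are 80 5F E6 B8 66 BD CD 49.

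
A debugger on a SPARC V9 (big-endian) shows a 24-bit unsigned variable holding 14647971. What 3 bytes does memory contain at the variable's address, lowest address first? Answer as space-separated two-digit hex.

DF 82 A3

14647971 in hexadecimal, padded to 24 bits, is 0xDF82A3.
Split into bytes (most-significant first): DF 82 A3.
In big-endian order the high byte comes first in memory.
So the memory order matches the most-significant-first order: DF 82 A3.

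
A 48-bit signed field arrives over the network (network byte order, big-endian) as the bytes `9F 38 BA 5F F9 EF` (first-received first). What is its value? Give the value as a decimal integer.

Big-endian: lowest address holds the most-significant byte.
The bytes are already most-significant first: 0x9F38BA5FF9EF.
Top bit is set, so as a signed 48-bit value this is 0x9F38BA5FF9EF − 2^48 = -106408982873617.

-106408982873617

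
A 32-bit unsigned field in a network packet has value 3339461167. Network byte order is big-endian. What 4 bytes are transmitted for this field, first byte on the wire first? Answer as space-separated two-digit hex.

3339461167 in hexadecimal, padded to 32 bits, is 0xC70C222F.
Split into bytes (most-significant first): C7 0C 22 2F.
Big-endian stores the most-significant byte at the lowest address.
So the memory order matches the most-significant-first order: C7 0C 22 2F.

C7 0C 22 2F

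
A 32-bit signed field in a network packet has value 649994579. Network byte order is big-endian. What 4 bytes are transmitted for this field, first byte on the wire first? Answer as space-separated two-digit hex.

26 BE 21 53

649994579 in hexadecimal, padded to 32 bits, is 0x26BE2153.
Split into bytes (most-significant first): 26 BE 21 53.
Big-endian stores the most-significant byte at the lowest address.
So the memory order matches the most-significant-first order: 26 BE 21 53.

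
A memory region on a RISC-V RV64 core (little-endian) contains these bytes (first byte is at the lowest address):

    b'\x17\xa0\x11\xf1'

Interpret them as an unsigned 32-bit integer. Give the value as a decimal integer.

4044464151

Little-endian: lowest address holds the least-significant byte.
Reassemble most-significant byte first: F1 11 A0 17 → 0xF111A017.
0xF111A017 = 4044464151.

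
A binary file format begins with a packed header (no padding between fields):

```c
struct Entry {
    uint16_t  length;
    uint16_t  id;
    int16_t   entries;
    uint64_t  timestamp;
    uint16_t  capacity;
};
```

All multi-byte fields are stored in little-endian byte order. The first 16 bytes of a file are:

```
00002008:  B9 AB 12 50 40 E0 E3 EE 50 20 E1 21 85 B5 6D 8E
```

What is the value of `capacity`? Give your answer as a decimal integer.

`capacity` follows `length` (2 B), `id` (2 B), `entries` (2 B), `timestamp` (8 B), so it starts at offset 2 + 2 + 2 + 8 = 14 and occupies 2 bytes.
Bytes at offsets 14..15: 6D 8E.
Little-endian: lowest address holds the least-significant byte.
Reassemble most-significant byte first: 8E 6D → 0x8E6D.
0x8E6D = 36461.

36461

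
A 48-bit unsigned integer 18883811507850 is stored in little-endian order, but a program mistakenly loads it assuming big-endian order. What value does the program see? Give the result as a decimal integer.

152277540809745

18883811507850 in 48-bit hexadecimal is 0x112CBAE07E8A.
Stored little-endian, the bytes at ascending addresses are 8A 7E E0 BA 2C 11.
Read back as big-endian, the last byte is least significant, giving 0x8A7EE0BA2C11.
0x8A7EE0BA2C11 = 152277540809745.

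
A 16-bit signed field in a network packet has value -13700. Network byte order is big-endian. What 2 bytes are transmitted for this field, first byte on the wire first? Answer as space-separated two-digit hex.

CA 7C

Two's complement of -13700 in 16 bits: 13700 = 0x3584; invert → 0xCA7B; add 1 → 0xCA7C.
Split into bytes (most-significant first): CA 7C.
Big-endian: lowest address holds the most-significant byte.
So the memory order matches the most-significant-first order: CA 7C.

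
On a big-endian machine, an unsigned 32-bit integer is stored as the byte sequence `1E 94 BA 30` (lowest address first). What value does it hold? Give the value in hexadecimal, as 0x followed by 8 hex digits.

In big-endian order the high byte comes first in memory.
The bytes are already most-significant first: 0x1E94BA30.

0x1E94BA30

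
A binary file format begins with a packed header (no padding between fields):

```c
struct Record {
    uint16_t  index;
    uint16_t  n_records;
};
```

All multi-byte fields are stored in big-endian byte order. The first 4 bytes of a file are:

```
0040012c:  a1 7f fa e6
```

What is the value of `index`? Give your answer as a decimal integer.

`index` is the first field, at byte offset 0, occupying 2 bytes.
Bytes at offsets 0..1: A1 7F.
Big-endian stores the most-significant byte at the lowest address.
The bytes are already most-significant first: 0xA17F.
0xA17F = 41343.

41343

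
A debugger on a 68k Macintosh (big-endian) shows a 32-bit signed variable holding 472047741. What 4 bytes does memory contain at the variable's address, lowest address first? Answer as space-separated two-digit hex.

472047741 in hexadecimal, padded to 32 bits, is 0x1C22E07D.
Split into bytes (most-significant first): 1C 22 E0 7D.
Big-endian: lowest address holds the most-significant byte.
So the memory order matches the most-significant-first order: 1C 22 E0 7D.

1C 22 E0 7D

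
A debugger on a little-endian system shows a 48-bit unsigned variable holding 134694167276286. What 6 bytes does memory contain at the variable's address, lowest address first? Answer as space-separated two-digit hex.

134694167276286 in hexadecimal, padded to 48 bits, is 0x7A80EDFE6AFE.
Split into bytes (most-significant first): 7A 80 ED FE 6A FE.
Little-endian: lowest address holds the least-significant byte.
So at ascending addresses the bytes are FE 6A FE ED 80 7A.

FE 6A FE ED 80 7A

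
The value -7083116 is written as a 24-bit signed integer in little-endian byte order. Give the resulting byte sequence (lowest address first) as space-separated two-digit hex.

Two's complement of -7083116 in 24 bits: 7083116 = 0x6C146C; invert → 0x93EB93; add 1 → 0x93EB94.
Split into bytes (most-significant first): 93 EB 94.
Little-endian stores the least-significant byte at the lowest address.
So at ascending addresses the bytes are 94 EB 93.

94 EB 93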